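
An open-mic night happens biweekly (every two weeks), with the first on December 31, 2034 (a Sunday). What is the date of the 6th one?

March 11, 2035

The 6th occurrence is 5 intervals after the first: 5 × 14 = 70 days after December 31, 2034.
December has 31 days — 0 days to the end of December leaves 70.
January has 31 days (39 left).
February has 28 days (11 left).
11 days into March → March 11, 2035.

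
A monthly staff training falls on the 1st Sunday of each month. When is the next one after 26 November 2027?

5 December 2027

November 2027 starts on a Monday, so its 1st Sunday is 7 November 2027 (6 days in).
That is not after 26 November 2027, so look at December 2027.
December 2027 starts on a Wednesday, so its 1st Sunday is 5 December 2027 (4 days in).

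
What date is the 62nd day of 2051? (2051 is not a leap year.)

January has 31 days (62 − 31 = 31 remain).
February has 28 days (31 − 28 = 3 remain).
3 into March → March 3.

March 3, 2051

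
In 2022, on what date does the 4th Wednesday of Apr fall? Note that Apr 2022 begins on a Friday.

Apr 2022 begins on a Friday, so the first Wednesday is Apr 6 (5 days later).
The 4th Wednesday is 3 weeks later: 6 + 21 = 27.

Apr 27, 2022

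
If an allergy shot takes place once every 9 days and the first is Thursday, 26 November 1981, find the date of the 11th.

The 11th occurrence is 10 intervals after the first: 10 × 9 = 90 days after 26 November 1981.
November has 30 days — 4 days to the end of November leaves 86.
December has 31 days (55 left).
January has 31 days (24 left).
24 days into February → 24 February 1982.

24 February 1982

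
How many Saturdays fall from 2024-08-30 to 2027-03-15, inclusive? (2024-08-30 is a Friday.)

2024-08-30 is a Friday; the first Saturday on or after it is 2024-08-31 (1 day later).
From 2024-08-31 to 2027-03-15: 122 + 365 + 365 + 74 = 926 days (rest of 2024, 2025, 2026, to 2027-03-15 in 2027).
926 ÷ 7 = 132 full weeks with remainder 2, so 132 more Saturdays after the first → 133.

133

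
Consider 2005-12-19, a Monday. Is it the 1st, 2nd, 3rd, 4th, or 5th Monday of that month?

3rd

Day 19 falls in week ⌈19/7⌉ of the month.
Days 1–7 hold the 1st Monday, 8–14 the 2nd, 15–21 the 3rd, 22–28 the 4th, 29–31 the 5th.
19 is in the range for the 3rd.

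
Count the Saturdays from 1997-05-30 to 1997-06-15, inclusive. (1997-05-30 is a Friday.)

3

1997-05-30 is a Friday; the first Saturday on or after it is 1997-05-31 (1 day later).
From 1997-05-31 to 1997-06-15: 0 + 15 = 15 days (rest of May, June).
15 ÷ 7 = 2 full weeks with remainder 1, so 2 more Saturdays after the first → 3.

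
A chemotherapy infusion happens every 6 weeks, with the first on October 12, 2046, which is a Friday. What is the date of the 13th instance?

The 13th occurrence is 12 intervals after the first: 12 × 42 = 504 days after October 12, 2046.
October has 31 days — 19 days to the end of October leaves 485.
From end of October to end of 2046 is 61 days (424 left).
2047 has 365 days (59 left).
January has 31 days (28 left).
28 days into February → February 28, 2048.

February 28, 2048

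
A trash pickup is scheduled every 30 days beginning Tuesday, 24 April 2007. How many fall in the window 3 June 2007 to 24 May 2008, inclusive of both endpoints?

Occurrences land 30·i days after 24 April 2007 for i = 0, 1, 2, …
3 June 2007 is 40 days after the start; 40 ÷ 30 = 1 remainder 10; since the remainder is 10, round up to i = 2. First occurrence in the window: #3 on 23 June 2007 (2×30 = 60 days in).
24 May 2008 is 396 days after the start; 396 ÷ 30 = 13 remainder 6. Last occurrence in the window: #14 on 18 May 2008.
Occurrences #3 through #14: 12 in total.

12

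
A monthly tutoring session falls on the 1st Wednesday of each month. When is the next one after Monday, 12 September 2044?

September 2044 starts on a Thursday, so its 1st Wednesday is 7 September 2044 (6 days in).
That is not after 12 September 2044, so look at October 2044.
October 2044 starts on a Saturday, so its 1st Wednesday is 5 October 2044 (4 days in).

5 October 2044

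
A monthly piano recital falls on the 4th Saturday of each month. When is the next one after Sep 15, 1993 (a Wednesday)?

Sep 1993 starts on a Wednesday; its first Saturday is the 4th, so the 4th Saturday is the 25th — Sep 25, 1993.
Sep 25, 1993 is after Sep 15, 1993, so that is the next one.

Sep 25, 1993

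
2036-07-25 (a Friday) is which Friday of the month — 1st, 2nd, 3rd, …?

4th

Day 25 falls in week ⌈25/7⌉ of the month.
Days 1–7 hold the 1st Friday, 8–14 the 2nd, 15–21 the 3rd, 22–28 the 4th, 29–31 the 5th.
25 is in the range for the 4th.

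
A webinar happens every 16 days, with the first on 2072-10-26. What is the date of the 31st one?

2074-02-18

The 31st occurrence is 30 intervals after the first: 30 × 16 = 480 days after 2072-10-26.
October has 31 days — 5 days to the end of October leaves 475.
From end of October to end of 2072 is 61 days (414 left).
2073 has 365 days (49 left).
January has 31 days (18 left).
18 days into February → 2074-02-18.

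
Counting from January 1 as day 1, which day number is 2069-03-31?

90

Days in months before March: 31 + 28 = 59.
Plus 31 days into March → day 90.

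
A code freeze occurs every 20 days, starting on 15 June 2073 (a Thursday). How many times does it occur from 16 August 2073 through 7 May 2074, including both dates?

13

Occurrences land 20·i days after 15 June 2073 for i = 0, 1, 2, …
16 August 2073 is 62 days after the start; 62 ÷ 20 = 3 remainder 2; since the remainder is 2, round up to i = 4. First occurrence in the window: #5 on 3 September 2073 (4×20 = 80 days in).
7 May 2074 is 326 days after the start; 326 ÷ 20 = 16 remainder 6. Last occurrence in the window: #17 on 1 May 2074.
Occurrences #5 through #17: 13 in total.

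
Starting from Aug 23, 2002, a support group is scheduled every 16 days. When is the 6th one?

Nov 11, 2002

The 6th occurrence is 5 intervals after the first: 5 × 16 = 80 days after Aug 23, 2002.
Aug has 31 days — 8 days to the end of Aug leaves 72.
Sep has 30 days (42 left).
Oct has 31 days (11 left).
11 days into Nov → Nov 11, 2002.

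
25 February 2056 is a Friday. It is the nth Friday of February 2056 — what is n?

Day 25 falls in week ⌈25/7⌉ of the month.
Days 1–7 hold the 1st Friday, 8–14 the 2nd, 15–21 the 3rd, 22–28 the 4th, 29–31 the 5th.
25 is in the range for the 4th.

4th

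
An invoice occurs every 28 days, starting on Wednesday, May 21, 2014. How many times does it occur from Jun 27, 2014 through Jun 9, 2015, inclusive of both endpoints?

12

Occurrences land 28·i days after May 21, 2014 for i = 0, 1, 2, …
Jun 27, 2014 is 37 days after the start; 37 ÷ 28 = 1 remainder 9; since the remainder is 9, round up to i = 2. First occurrence in the window: #3 on Jul 16, 2014 (2×28 = 56 days in).
Jun 9, 2015 is 384 days after the start; 384 ÷ 28 = 13 remainder 20. Last occurrence in the window: #14 on May 20, 2015.
Occurrences #3 through #14: 12 in total.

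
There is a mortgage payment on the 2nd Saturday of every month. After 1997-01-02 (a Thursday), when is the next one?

January 1997 starts on a Wednesday; its first Saturday is the 4th, so the 2nd Saturday is the 11th — 1997-01-11.
1997-01-11 is after 1997-01-02, so that is the next one.

1997-01-11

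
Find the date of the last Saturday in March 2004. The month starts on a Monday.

March 2004 begins on a Monday, so the first Saturday is March 6 (5 days later).
March 2004 has 31 days. Adding weeks: 6, 13, 20, 27 — the last one ≤ 31 is the 27th.

27 March 2004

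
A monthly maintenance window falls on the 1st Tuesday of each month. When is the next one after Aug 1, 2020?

Aug 4, 2020

Aug 2020 starts on a Saturday, so its 1st Tuesday is Aug 4, 2020 (3 days in).
Aug 4, 2020 is after Aug 1, 2020, so that is the next one.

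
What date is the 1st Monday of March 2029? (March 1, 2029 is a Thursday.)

March 2029 begins on a Thursday, so the first Monday is March 5 (4 days later).

5 March 2029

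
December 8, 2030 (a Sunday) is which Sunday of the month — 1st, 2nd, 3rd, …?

2nd

Day 8 falls in week ⌈8/7⌉ of the month.
Days 1–7 hold the 1st Sunday, 8–14 the 2nd, 15–21 the 3rd, 22–28 the 4th, 29–31 the 5th.
8 is in the range for the 2nd.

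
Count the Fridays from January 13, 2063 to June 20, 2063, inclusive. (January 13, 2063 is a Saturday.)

22

January 13, 2063 is a Saturday; the first Friday on or after it is January 19, 2063 (6 days later).
From January 19, 2063 to June 20, 2063: 12 + 28 + 31 + 30 + 31 + 20 = 152 days (rest of January, February, March, April, May, June).
152 ÷ 7 = 21 full weeks with remainder 5, so 21 more Fridays after the first → 22.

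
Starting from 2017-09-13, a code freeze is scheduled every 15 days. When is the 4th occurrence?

2017-10-28

The 4th occurrence is 3 intervals after the first: 3 × 15 = 45 days after 2017-09-13.
September has 30 days — 17 days to the end of September leaves 28.
28 days into October → 2017-10-28.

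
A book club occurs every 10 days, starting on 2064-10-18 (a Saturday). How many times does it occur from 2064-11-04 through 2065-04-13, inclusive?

Occurrences land 10·i days after 2064-10-18 for i = 0, 1, 2, …
2064-11-04 is 17 days after the start; 17 ÷ 10 = 1 remainder 7; since the remainder is 7, round up to i = 2. First occurrence in the window: #3 on 2064-11-07 (2×10 = 20 days in).
2065-04-13 is 177 days after the start; 177 ÷ 10 = 17 remainder 7. Last occurrence in the window: #18 on 2065-04-06.
Occurrences #3 through #18: 16 in total.

16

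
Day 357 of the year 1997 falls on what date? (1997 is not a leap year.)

1997-12-23

January has 31 days (357 − 31 = 326 remain).
February has 28 days (326 − 28 = 298 remain).
March has 31 days (298 − 31 = 267 remain).
April has 30 days (267 − 30 = 237 remain).
May has 31 days (237 − 31 = 206 remain).
June has 30 days (206 − 30 = 176 remain).
July has 31 days (176 − 31 = 145 remain).
August has 31 days (145 − 31 = 114 remain).
September has 30 days (114 − 30 = 84 remain).
October has 31 days (84 − 31 = 53 remain).
November has 30 days (53 − 30 = 23 remain).
23 into December → December 23.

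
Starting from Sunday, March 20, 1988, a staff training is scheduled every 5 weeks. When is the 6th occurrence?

The 6th occurrence is 5 intervals after the first: 5 × 35 = 175 days after March 20, 1988.
March has 31 days — 11 days to the end of March leaves 164.
April has 30 days (134 left).
May has 31 days (103 left).
June has 30 days (73 left).
July has 31 days (42 left).
August has 31 days (11 left).
11 days into September → September 11, 1988.

September 11, 1988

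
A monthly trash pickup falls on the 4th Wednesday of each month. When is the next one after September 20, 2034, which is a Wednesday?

September 27, 2034

September 2034 starts on a Friday; its first Wednesday is the 6th, so the 4th Wednesday is the 27th — September 27, 2034.
September 27, 2034 is after September 20, 2034, so that is the next one.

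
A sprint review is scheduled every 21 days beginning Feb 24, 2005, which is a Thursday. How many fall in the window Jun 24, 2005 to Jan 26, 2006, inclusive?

11

Occurrences land 21·i days after Feb 24, 2005 for i = 0, 1, 2, …
Jun 24, 2005 is 120 days after the start; 120 ÷ 21 = 5 remainder 15; since the remainder is 15, round up to i = 6. First occurrence in the window: #7 on Jun 30, 2005 (6×21 = 126 days in).
Jan 26, 2006 is 336 days after the start; 336 ÷ 21 = 16 remainder 0. Last occurrence in the window: #17 on Jan 26, 2006.
Occurrences #7 through #17: 11 in total.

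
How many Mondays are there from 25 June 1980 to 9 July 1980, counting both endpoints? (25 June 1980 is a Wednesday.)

25 June 1980 is a Wednesday; the first Monday on or after it is 30 June 1980 (5 days later).
From 30 June 1980 to 9 July 1980: 0 + 9 = 9 days (rest of June, July).
9 ÷ 7 = 1 full weeks with remainder 2, so 1 more Mondays after the first → 2.

2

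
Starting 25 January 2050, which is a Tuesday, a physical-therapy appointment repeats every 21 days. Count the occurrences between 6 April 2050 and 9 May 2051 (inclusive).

19

Occurrences land 21·i days after 25 January 2050 for i = 0, 1, 2, …
6 April 2050 is 71 days after the start; 71 ÷ 21 = 3 remainder 8; since the remainder is 8, round up to i = 4. First occurrence in the window: #5 on 19 April 2050 (4×21 = 84 days in).
9 May 2051 is 469 days after the start; 469 ÷ 21 = 22 remainder 7. Last occurrence in the window: #23 on 2 May 2051.
Occurrences #5 through #23: 19 in total.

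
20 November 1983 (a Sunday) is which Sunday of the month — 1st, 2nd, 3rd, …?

3rd

Day 20 falls in week ⌈20/7⌉ of the month.
Days 1–7 hold the 1st Sunday, 8–14 the 2nd, 15–21 the 3rd, 22–28 the 4th, 29–31 the 5th.
20 is in the range for the 3rd.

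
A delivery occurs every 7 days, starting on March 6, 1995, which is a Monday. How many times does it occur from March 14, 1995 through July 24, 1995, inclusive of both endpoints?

Occurrences land 7·i days after March 6, 1995 for i = 0, 1, 2, …
March 14, 1995 is 8 days after the start; 8 ÷ 7 = 1 remainder 1; since the remainder is 1, round up to i = 2. First occurrence in the window: #3 on March 20, 1995 (2×7 = 14 days in).
July 24, 1995 is 140 days after the start; 140 ÷ 7 = 20 remainder 0. Last occurrence in the window: #21 on July 24, 1995.
Occurrences #3 through #21: 19 in total.

19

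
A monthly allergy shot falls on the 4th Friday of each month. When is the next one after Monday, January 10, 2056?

January 2056 starts on a Saturday; its first Friday is the 7th, so the 4th Friday is the 28th — January 28, 2056.
January 28, 2056 is after January 10, 2056, so that is the next one.

January 28, 2056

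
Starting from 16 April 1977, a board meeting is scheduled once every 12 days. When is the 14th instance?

The 14th occurrence is 13 intervals after the first: 13 × 12 = 156 days after 16 April 1977.
April has 30 days — 14 days to the end of April leaves 142.
May has 31 days (111 left).
June has 30 days (81 left).
July has 31 days (50 left).
August has 31 days (19 left).
19 days into September → 19 September 1977.

19 September 1977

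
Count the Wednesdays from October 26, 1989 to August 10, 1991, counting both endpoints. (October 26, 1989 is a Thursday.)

October 26, 1989 is a Thursday; the first Wednesday on or after it is November 1, 1989 (6 days later).
From November 1, 1989 to August 10, 1991: 60 + 365 + 222 = 647 days (rest of 1989, 1990, to August 10, 1991 in 1991).
647 ÷ 7 = 92 full weeks with remainder 3, so 92 more Wednesdays after the first → 93.

93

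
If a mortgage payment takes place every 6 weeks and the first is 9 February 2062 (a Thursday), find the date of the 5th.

27 July 2062

The 5th occurrence is 4 intervals after the first: 4 × 42 = 168 days after 9 February 2062.
February has 28 days — 19 days to the end of February leaves 149.
March has 31 days (118 left).
April has 30 days (88 left).
May has 31 days (57 left).
June has 30 days (27 left).
27 days into July → 27 July 2062.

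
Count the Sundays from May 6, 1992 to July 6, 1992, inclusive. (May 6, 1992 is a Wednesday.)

9

May 6, 1992 is a Wednesday; the first Sunday on or after it is May 10, 1992 (4 days later).
From May 10, 1992 to July 6, 1992: 21 + 30 + 6 = 57 days (rest of May, June, July).
57 ÷ 7 = 8 full weeks with remainder 1, so 8 more Sundays after the first → 9.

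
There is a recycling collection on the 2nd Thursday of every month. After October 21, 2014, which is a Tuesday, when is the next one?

November 13, 2014

October 2014 starts on a Wednesday; its first Thursday is the 2nd, so the 2nd Thursday is the 9th — October 9, 2014.
That is not after October 21, 2014, so look at November 2014.
November 2014 starts on a Saturday; its first Thursday is the 6th, so the 2nd Thursday is the 13th — November 13, 2014.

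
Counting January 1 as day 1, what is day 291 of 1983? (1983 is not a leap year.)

18 October 1983

January has 31 days (291 − 31 = 260 remain).
February has 28 days (260 − 28 = 232 remain).
March has 31 days (232 − 31 = 201 remain).
April has 30 days (201 − 30 = 171 remain).
May has 31 days (171 − 31 = 140 remain).
June has 30 days (140 − 30 = 110 remain).
July has 31 days (110 − 31 = 79 remain).
August has 31 days (79 − 31 = 48 remain).
September has 30 days (48 − 30 = 18 remain).
18 into October → October 18.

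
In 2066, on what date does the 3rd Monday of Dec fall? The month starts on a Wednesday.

Dec 2066 begins on a Wednesday, so the first Monday is Dec 6 (5 days later).
The 3rd Monday is 2 weeks later: 6 + 14 = 20.

Dec 20, 2066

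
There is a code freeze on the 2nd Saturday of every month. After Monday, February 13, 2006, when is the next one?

February 2006 starts on a Wednesday; its first Saturday is the 4th, so the 2nd Saturday is the 11th — February 11, 2006.
That is not after February 13, 2006, so look at March 2006.
March 2006 starts on a Wednesday; its first Saturday is the 4th, so the 2nd Saturday is the 11th — March 11, 2006.

March 11, 2006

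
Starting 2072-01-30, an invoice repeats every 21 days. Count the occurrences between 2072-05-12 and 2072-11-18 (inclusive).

9

Occurrences land 21·i days after 2072-01-30 for i = 0, 1, 2, …
2072-05-12 is 103 days after the start; 103 ÷ 21 = 4 remainder 19; since the remainder is 19, round up to i = 5. First occurrence in the window: #6 on 2072-05-14 (5×21 = 105 days in).
2072-11-18 is 293 days after the start; 293 ÷ 21 = 13 remainder 20. Last occurrence in the window: #14 on 2072-10-29.
Occurrences #6 through #14: 9 in total.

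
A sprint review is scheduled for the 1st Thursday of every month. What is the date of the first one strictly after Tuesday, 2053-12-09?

December 2053 starts on a Monday, so its 1st Thursday is 2053-12-04 (3 days in).
That is not after 2053-12-09, so look at January 2054.
January 2054 starts on a Thursday, so its 1st Thursday is 2054-01-01.

2054-01-01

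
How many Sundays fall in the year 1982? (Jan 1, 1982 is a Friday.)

Jan 1, 1982 is a Friday; the first Sunday on or after it is Jan 3, 1982 (2 days later).
From Jan 3, 1982 to Dec 31, 1982: 28 + 28 + 31 + 30 + 31 + 30 + 31 + 31 + 30 + 31 + 30 + 31 = 362 days (rest of Jan, Feb, Mar, Apr, May, Jun, Jul, Aug, Sep, Oct, Nov, Dec).
362 ÷ 7 = 51 full weeks with remainder 5, so 51 more Sundays after the first → 52.

52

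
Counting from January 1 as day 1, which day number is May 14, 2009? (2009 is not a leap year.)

Days in months before May: 31 + 28 + 31 + 30 = 120.
Plus 14 days into May → day 134.

134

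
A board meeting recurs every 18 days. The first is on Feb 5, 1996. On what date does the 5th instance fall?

Apr 17, 1996

The 5th occurrence is 4 intervals after the first: 4 × 18 = 72 days after Feb 5, 1996.
Feb has 29 days — 24 days to the end of Feb leaves 48.
Mar has 31 days (17 left).
17 days into Apr → Apr 17, 1996.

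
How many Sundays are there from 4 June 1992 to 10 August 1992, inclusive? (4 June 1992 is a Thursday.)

4 June 1992 is a Thursday; the first Sunday on or after it is 7 June 1992 (3 days later).
From 7 June 1992 to 10 August 1992: 23 + 31 + 10 = 64 days (rest of June, July, August).
64 ÷ 7 = 9 full weeks with remainder 1, so 9 more Sundays after the first → 10.

10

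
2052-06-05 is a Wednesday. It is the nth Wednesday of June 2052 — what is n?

Day 5 falls in week ⌈5/7⌉ of the month.
Days 1–7 hold the 1st Wednesday, 8–14 the 2nd, 15–21 the 3rd, 22–28 the 4th, 29–31 the 5th.
5 is in the range for the 1st.

1st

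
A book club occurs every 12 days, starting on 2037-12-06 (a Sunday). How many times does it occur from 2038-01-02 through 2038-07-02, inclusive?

Occurrences land 12·i days after 2037-12-06 for i = 0, 1, 2, …
2038-01-02 is 27 days after the start; 27 ÷ 12 = 2 remainder 3; since the remainder is 3, round up to i = 3. First occurrence in the window: #4 on 2038-01-11 (3×12 = 36 days in).
2038-07-02 is 208 days after the start; 208 ÷ 12 = 17 remainder 4. Last occurrence in the window: #18 on 2038-06-28.
Occurrences #4 through #18: 15 in total.

15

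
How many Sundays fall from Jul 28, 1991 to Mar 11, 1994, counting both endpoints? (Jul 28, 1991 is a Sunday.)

137

Jul 28, 1991 is a Sunday; the first Sunday on or after it is Jul 28, 1991.
From Jul 28, 1991 to Mar 11, 1994: 156 + 366 + 365 + 70 = 957 days (rest of 1991, 1992, 1993, to Mar 11, 1994 in 1994).
957 ÷ 7 = 136 full weeks with remainder 5, so 136 more Sundays after the first → 137.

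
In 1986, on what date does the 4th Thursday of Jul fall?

Jul 1986 begins on a Tuesday, so the first Thursday is Jul 3 (2 days later).
The 4th Thursday is 3 weeks later: 3 + 21 = 24.

Jul 24, 1986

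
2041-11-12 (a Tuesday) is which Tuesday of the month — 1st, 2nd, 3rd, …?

Day 12 falls in week ⌈12/7⌉ of the month.
Days 1–7 hold the 1st Tuesday, 8–14 the 2nd, 15–21 the 3rd, 22–28 the 4th, 29–31 the 5th.
12 is in the range for the 2nd.

2nd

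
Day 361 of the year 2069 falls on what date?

Dec 27, 2069

Jan has 31 days (361 − 31 = 330 remain).
Feb has 28 days (330 − 28 = 302 remain).
Mar has 31 days (302 − 31 = 271 remain).
Apr has 30 days (271 − 30 = 241 remain).
May has 31 days (241 − 31 = 210 remain).
Jun has 30 days (210 − 30 = 180 remain).
Jul has 31 days (180 − 31 = 149 remain).
Aug has 31 days (149 − 31 = 118 remain).
Sep has 30 days (118 − 30 = 88 remain).
Oct has 31 days (88 − 31 = 57 remain).
Nov has 30 days (57 − 30 = 27 remain).
27 into Dec → Dec 27.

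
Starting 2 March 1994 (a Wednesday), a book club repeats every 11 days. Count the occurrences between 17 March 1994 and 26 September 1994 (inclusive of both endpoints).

Occurrences land 11·i days after 2 March 1994 for i = 0, 1, 2, …
17 March 1994 is 15 days after the start; 15 ÷ 11 = 1 remainder 4; since the remainder is 4, round up to i = 2. First occurrence in the window: #3 on 24 March 1994 (2×11 = 22 days in).
26 September 1994 is 208 days after the start; 208 ÷ 11 = 18 remainder 10. Last occurrence in the window: #19 on 16 September 1994.
Occurrences #3 through #19: 17 in total.

17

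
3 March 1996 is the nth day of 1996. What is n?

Days in months before March: 31 + 29 = 60.
Plus 3 days into March → day 63.

63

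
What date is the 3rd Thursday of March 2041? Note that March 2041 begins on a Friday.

March 21, 2041

March 2041 begins on a Friday, so the first Thursday is March 7 (6 days later).
The 3rd Thursday is 2 weeks later: 7 + 14 = 21.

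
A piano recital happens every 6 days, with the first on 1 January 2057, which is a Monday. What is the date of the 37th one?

5 August 2057

The 37th occurrence is 36 intervals after the first: 36 × 6 = 216 days after 1 January 2057.
January has 31 days — 30 days to the end of January leaves 186.
February has 28 days (158 left).
March has 31 days (127 left).
April has 30 days (97 left).
May has 31 days (66 left).
June has 30 days (36 left).
July has 31 days (5 left).
5 days into August → 5 August 2057.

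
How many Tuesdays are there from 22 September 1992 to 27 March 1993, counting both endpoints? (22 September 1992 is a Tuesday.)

27

22 September 1992 is a Tuesday; the first Tuesday on or after it is 22 September 1992.
From 22 September 1992 to 27 March 1993: 8 + 31 + 30 + 31 + 31 + 28 + 27 = 186 days (rest of September, October, November, December, January, February, March).
186 ÷ 7 = 26 full weeks with remainder 4, so 26 more Tuesdays after the first → 27.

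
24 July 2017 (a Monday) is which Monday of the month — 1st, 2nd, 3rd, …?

4th

Day 24 falls in week ⌈24/7⌉ of the month.
Days 1–7 hold the 1st Monday, 8–14 the 2nd, 15–21 the 3rd, 22–28 the 4th, 29–31 the 5th.
24 is in the range for the 4th.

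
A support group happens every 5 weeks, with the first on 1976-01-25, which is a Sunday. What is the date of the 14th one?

1977-04-24

The 14th occurrence is 13 intervals after the first: 13 × 35 = 455 days after 1976-01-25.
January has 31 days — 6 days to the end of January leaves 449.
From end of January to end of 1976 is 335 days (114 left).
January has 31 days (83 left).
February has 28 days (55 left).
March has 31 days (24 left).
24 days into April → 1977-04-24.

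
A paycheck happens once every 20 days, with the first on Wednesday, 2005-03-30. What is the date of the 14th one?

The 14th occurrence is 13 intervals after the first: 13 × 20 = 260 days after 2005-03-30.
March has 31 days — 1 day to the end of March leaves 259.
April has 30 days (229 left).
May has 31 days (198 left).
June has 30 days (168 left).
July has 31 days (137 left).
August has 31 days (106 left).
September has 30 days (76 left).
October has 31 days (45 left).
November has 30 days (15 left).
15 days into December → 2005-12-15.

2005-12-15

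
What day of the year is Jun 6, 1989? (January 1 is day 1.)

157

Days in months before Jun: 31 + 28 + 31 + 30 + 31 = 151.
Plus 6 days into Jun → day 157.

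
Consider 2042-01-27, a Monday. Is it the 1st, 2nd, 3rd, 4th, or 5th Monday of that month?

Day 27 falls in week ⌈27/7⌉ of the month.
Days 1–7 hold the 1st Monday, 8–14 the 2nd, 15–21 the 3rd, 22–28 the 4th, 29–31 the 5th.
27 is in the range for the 4th.

4th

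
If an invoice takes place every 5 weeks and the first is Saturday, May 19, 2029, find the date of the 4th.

The 4th occurrence is 3 intervals after the first: 3 × 35 = 105 days after May 19, 2029.
May has 31 days — 12 days to the end of May leaves 93.
Jun has 30 days (63 left).
Jul has 31 days (32 left).
Aug has 31 days (1 left).
1 day into Sep → Sep 1, 2029.

Sep 1, 2029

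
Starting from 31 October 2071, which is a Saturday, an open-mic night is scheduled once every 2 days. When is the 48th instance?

2 February 2072

The 48th occurrence is 47 intervals after the first: 47 × 2 = 94 days after 31 October 2071.
October has 31 days — 0 days to the end of October leaves 94.
November has 30 days (64 left).
December has 31 days (33 left).
January has 31 days (2 left).
2 days into February → 2 February 2072.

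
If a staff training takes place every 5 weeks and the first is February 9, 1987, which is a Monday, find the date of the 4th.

May 25, 1987

The 4th occurrence is 3 intervals after the first: 3 × 35 = 105 days after February 9, 1987.
February has 28 days — 19 days to the end of February leaves 86.
March has 31 days (55 left).
April has 30 days (25 left).
25 days into May → May 25, 1987.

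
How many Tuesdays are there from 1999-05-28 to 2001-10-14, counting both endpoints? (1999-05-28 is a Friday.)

1999-05-28 is a Friday; the first Tuesday on or after it is 1999-06-01 (4 days later).
From 1999-06-01 to 2001-10-14: 213 + 366 + 287 = 866 days (rest of 1999, 2000, to 2001-10-14 in 2001).
866 ÷ 7 = 123 full weeks with remainder 5, so 123 more Tuesdays after the first → 124.

124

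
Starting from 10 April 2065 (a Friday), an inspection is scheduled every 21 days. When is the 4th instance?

The 4th occurrence is 3 intervals after the first: 3 × 21 = 63 days after 10 April 2065.
April has 30 days — 20 days to the end of April leaves 43.
May has 31 days (12 left).
12 days into June → 12 June 2065.

12 June 2065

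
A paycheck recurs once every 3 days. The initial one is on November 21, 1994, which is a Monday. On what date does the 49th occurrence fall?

April 14, 1995

The 49th occurrence is 48 intervals after the first: 48 × 3 = 144 days after November 21, 1994.
November has 30 days — 9 days to the end of November leaves 135.
December has 31 days (104 left).
January has 31 days (73 left).
February has 28 days (45 left).
March has 31 days (14 left).
14 days into April → April 14, 1995.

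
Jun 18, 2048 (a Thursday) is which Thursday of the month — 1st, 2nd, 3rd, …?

Day 18 falls in week ⌈18/7⌉ of the month.
Days 1–7 hold the 1st Thursday, 8–14 the 2nd, 15–21 the 3rd, 22–28 the 4th, 29–31 the 5th.
18 is in the range for the 3rd.

3rd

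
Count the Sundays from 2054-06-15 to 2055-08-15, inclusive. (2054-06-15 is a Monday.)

61

2054-06-15 is a Monday; the first Sunday on or after it is 2054-06-21 (6 days later).
From 2054-06-21 to 2055-08-15: 193 + 227 = 420 days (rest of 2054, to 2055-08-15 in 2055).
420 ÷ 7 = 60 full weeks with remainder 0, so 60 more Sundays after the first → 61.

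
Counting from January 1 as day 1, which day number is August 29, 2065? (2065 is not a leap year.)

241

Days in months before August: 31 + 28 + 31 + 30 + 31 + 30 + 31 = 212.
Plus 29 days into August → day 241.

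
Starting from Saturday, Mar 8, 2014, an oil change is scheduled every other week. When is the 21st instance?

The 21st occurrence is 20 intervals after the first: 20 × 14 = 280 days after Mar 8, 2014.
Mar has 31 days — 23 days to the end of Mar leaves 257.
Apr has 30 days (227 left).
May has 31 days (196 left).
Jun has 30 days (166 left).
Jul has 31 days (135 left).
Aug has 31 days (104 left).
Sep has 30 days (74 left).
Oct has 31 days (43 left).
Nov has 30 days (13 left).
13 days into Dec → Dec 13, 2014.

Dec 13, 2014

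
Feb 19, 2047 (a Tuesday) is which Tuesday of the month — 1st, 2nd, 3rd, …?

3rd

Day 19 falls in week ⌈19/7⌉ of the month.
Days 1–7 hold the 1st Tuesday, 8–14 the 2nd, 15–21 the 3rd, 22–28 the 4th, 29–31 the 5th.
19 is in the range for the 3rd.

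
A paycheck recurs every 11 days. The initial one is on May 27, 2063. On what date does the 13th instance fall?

Oct 6, 2063

The 13th occurrence is 12 intervals after the first: 12 × 11 = 132 days after May 27, 2063.
May has 31 days — 4 days to the end of May leaves 128.
Jun has 30 days (98 left).
Jul has 31 days (67 left).
Aug has 31 days (36 left).
Sep has 30 days (6 left).
6 days into Oct → Oct 6, 2063.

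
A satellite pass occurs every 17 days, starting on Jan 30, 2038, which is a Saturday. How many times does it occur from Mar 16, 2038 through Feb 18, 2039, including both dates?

20

Occurrences land 17·i days after Jan 30, 2038 for i = 0, 1, 2, …
Mar 16, 2038 is 45 days after the start; 45 ÷ 17 = 2 remainder 11; since the remainder is 11, round up to i = 3. First occurrence in the window: #4 on Mar 22, 2038 (3×17 = 51 days in).
Feb 18, 2039 is 384 days after the start; 384 ÷ 17 = 22 remainder 10. Last occurrence in the window: #23 on Feb 8, 2039.
Occurrences #4 through #23: 20 in total.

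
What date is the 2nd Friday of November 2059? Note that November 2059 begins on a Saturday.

November 2059 begins on a Saturday, so the first Friday is November 7 (6 days later).
The 2nd Friday is 1 weeks later: 7 + 7 = 14.

November 14, 2059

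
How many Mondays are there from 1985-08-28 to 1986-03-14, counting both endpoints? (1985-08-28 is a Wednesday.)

1985-08-28 is a Wednesday; the first Monday on or after it is 1985-09-02 (5 days later).
From 1985-09-02 to 1986-03-14: 28 + 31 + 30 + 31 + 31 + 28 + 14 = 193 days (rest of September, October, November, December, January, February, March).
193 ÷ 7 = 27 full weeks with remainder 4, so 27 more Mondays after the first → 28.

28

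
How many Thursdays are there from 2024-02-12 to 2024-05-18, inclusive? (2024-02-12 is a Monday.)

14

2024-02-12 is a Monday; the first Thursday on or after it is 2024-02-15 (3 days later).
From 2024-02-15 to 2024-05-18: 14 + 31 + 30 + 18 = 93 days (rest of February, March, April, May).
93 ÷ 7 = 13 full weeks with remainder 2, so 13 more Thursdays after the first → 14.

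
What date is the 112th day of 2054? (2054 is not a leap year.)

2054-04-22

January has 31 days (112 − 31 = 81 remain).
February has 28 days (81 − 28 = 53 remain).
March has 31 days (53 − 31 = 22 remain).
22 into April → April 22.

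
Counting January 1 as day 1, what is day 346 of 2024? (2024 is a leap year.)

Dec 11, 2024

Jan has 31 days (346 − 31 = 315 remain).
Feb has 29 days (315 − 29 = 286 remain).
Mar has 31 days (286 − 31 = 255 remain).
Apr has 30 days (255 − 30 = 225 remain).
May has 31 days (225 − 31 = 194 remain).
Jun has 30 days (194 − 30 = 164 remain).
Jul has 31 days (164 − 31 = 133 remain).
Aug has 31 days (133 − 31 = 102 remain).
Sep has 30 days (102 − 30 = 72 remain).
Oct has 31 days (72 − 31 = 41 remain).
Nov has 30 days (41 − 30 = 11 remain).
11 into Dec → Dec 11.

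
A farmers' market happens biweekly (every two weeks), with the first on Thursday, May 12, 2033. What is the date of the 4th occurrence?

The 4th occurrence is 3 intervals after the first: 3 × 14 = 42 days after May 12, 2033.
May has 31 days — 19 days to the end of May leaves 23.
23 days into Jun → Jun 23, 2033.

Jun 23, 2033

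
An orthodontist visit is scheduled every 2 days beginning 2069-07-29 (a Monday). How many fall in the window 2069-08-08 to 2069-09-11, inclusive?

18

Occurrences land 2·i days after 2069-07-29 for i = 0, 1, 2, …
2069-08-08 is 10 days after the start; 10 ÷ 2 = 5 remainder 0. First occurrence in the window: #6 on 2069-08-08 (5×2 = 10 days in).
2069-09-11 is 44 days after the start; 44 ÷ 2 = 22 remainder 0. Last occurrence in the window: #23 on 2069-09-11.
Occurrences #6 through #23: 18 in total.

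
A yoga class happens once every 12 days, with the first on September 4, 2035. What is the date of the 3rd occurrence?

September 28, 2035

The 3rd occurrence is 2 intervals after the first: 2 × 12 = 24 days after September 4, 2035.
24 days later is September 28, 2035.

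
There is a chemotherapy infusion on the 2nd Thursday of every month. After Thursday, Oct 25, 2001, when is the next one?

Nov 8, 2001

Oct 2001 starts on a Monday; its first Thursday is the 4th, so the 2nd Thursday is the 11th — Oct 11, 2001.
That is not after Oct 25, 2001, so look at Nov 2001.
Nov 2001 starts on a Thursday; its first Thursday is the 1st, so the 2nd Thursday is the 8th — Nov 8, 2001.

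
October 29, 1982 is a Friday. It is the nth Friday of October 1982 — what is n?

5th

Day 29 falls in week ⌈29/7⌉ of the month.
Days 1–7 hold the 1st Friday, 8–14 the 2nd, 15–21 the 3rd, 22–28 the 4th, 29–31 the 5th.
29 is in the range for the 5th.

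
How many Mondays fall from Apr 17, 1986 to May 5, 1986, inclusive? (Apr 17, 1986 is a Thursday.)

Apr 17, 1986 is a Thursday; the first Monday on or after it is Apr 21, 1986 (4 days later).
From Apr 21, 1986 to May 5, 1986: 9 + 5 = 14 days (rest of Apr, May).
14 ÷ 7 = 2 full weeks with remainder 0, so 2 more Mondays after the first → 3.

3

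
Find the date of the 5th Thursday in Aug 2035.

The first Thursday of Aug 2035 is Aug 2.
The 5th Thursday is 4 weeks later: 2 + 28 = 30.

Aug 30, 2035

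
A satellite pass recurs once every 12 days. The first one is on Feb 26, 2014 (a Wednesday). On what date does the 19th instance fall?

The 19th occurrence is 18 intervals after the first: 18 × 12 = 216 days after Feb 26, 2014.
Feb has 28 days — 2 days to the end of Feb leaves 214.
Mar has 31 days (183 left).
Apr has 30 days (153 left).
May has 31 days (122 left).
Jun has 30 days (92 left).
Jul has 31 days (61 left).
Aug has 31 days (30 left).
30 days into Sep → Sep 30, 2014.

Sep 30, 2014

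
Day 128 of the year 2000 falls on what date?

2000-05-07

January has 31 days (128 − 31 = 97 remain).
February has 29 days (97 − 29 = 68 remain).
March has 31 days (68 − 31 = 37 remain).
April has 30 days (37 − 30 = 7 remain).
7 into May → May 7.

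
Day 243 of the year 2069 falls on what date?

January has 31 days (243 − 31 = 212 remain).
February has 28 days (212 − 28 = 184 remain).
March has 31 days (184 − 31 = 153 remain).
April has 30 days (153 − 30 = 123 remain).
May has 31 days (123 − 31 = 92 remain).
June has 30 days (92 − 30 = 62 remain).
July has 31 days (62 − 31 = 31 remain).
31 into August → August 31.

2069-08-31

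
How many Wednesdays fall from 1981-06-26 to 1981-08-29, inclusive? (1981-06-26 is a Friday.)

9

1981-06-26 is a Friday; the first Wednesday on or after it is 1981-07-01 (5 days later).
From 1981-07-01 to 1981-08-29: 30 + 29 = 59 days (rest of July, August).
59 ÷ 7 = 8 full weeks with remainder 3, so 8 more Wednesdays after the first → 9.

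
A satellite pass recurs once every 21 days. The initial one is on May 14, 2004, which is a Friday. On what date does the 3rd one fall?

June 25, 2004

The 3rd occurrence is 2 intervals after the first: 2 × 21 = 42 days after May 14, 2004.
May has 31 days — 17 days to the end of May leaves 25.
25 days into June → June 25, 2004.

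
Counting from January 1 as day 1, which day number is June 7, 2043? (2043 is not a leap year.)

158

Days in months before June: 31 + 28 + 31 + 30 + 31 = 151.
Plus 7 days into June → day 158.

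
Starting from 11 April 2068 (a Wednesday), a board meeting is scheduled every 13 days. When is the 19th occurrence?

1 December 2068

The 19th occurrence is 18 intervals after the first: 18 × 13 = 234 days after 11 April 2068.
April has 30 days — 19 days to the end of April leaves 215.
May has 31 days (184 left).
June has 30 days (154 left).
July has 31 days (123 left).
August has 31 days (92 left).
September has 30 days (62 left).
October has 31 days (31 left).
November has 30 days (1 left).
1 day into December → 1 December 2068.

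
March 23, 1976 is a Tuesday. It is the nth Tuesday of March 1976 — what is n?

Day 23 falls in week ⌈23/7⌉ of the month.
Days 1–7 hold the 1st Tuesday, 8–14 the 2nd, 15–21 the 3rd, 22–28 the 4th, 29–31 the 5th.
23 is in the range for the 4th.

4th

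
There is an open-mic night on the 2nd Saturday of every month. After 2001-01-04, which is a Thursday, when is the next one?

2001-01-13

January 2001 starts on a Monday; its first Saturday is the 6th, so the 2nd Saturday is the 13th — 2001-01-13.
2001-01-13 is after 2001-01-04, so that is the next one.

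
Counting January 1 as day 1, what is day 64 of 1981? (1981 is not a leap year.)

January has 31 days (64 − 31 = 33 remain).
February has 28 days (33 − 28 = 5 remain).
5 into March → March 5.

March 5, 1981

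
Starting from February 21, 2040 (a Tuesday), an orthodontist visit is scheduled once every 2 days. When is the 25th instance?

The 25th occurrence is 24 intervals after the first: 24 × 2 = 48 days after February 21, 2040.
February has 29 days — 8 days to the end of February leaves 40.
March has 31 days (9 left).
9 days into April → April 9, 2040.

April 9, 2040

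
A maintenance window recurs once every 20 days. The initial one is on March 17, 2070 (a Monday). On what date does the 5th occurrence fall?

The 5th occurrence is 4 intervals after the first: 4 × 20 = 80 days after March 17, 2070.
March has 31 days — 14 days to the end of March leaves 66.
April has 30 days (36 left).
May has 31 days (5 left).
5 days into June → June 5, 2070.

June 5, 2070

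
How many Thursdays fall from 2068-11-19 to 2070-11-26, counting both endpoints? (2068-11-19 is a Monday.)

105

2068-11-19 is a Monday; the first Thursday on or after it is 2068-11-22 (3 days later).
From 2068-11-22 to 2070-11-26: 39 + 365 + 330 = 734 days (rest of 2068, 2069, to 2070-11-26 in 2070).
734 ÷ 7 = 104 full weeks with remainder 6, so 104 more Thursdays after the first → 105.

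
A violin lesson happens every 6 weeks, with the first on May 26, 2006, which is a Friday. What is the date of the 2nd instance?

The 2nd occurrence is 1 interval after the first: 1 × 42 = 42 days after May 26, 2006.
May has 31 days — 5 days to the end of May leaves 37.
Jun has 30 days (7 left).
7 days into Jul → Jul 7, 2006.

Jul 7, 2006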